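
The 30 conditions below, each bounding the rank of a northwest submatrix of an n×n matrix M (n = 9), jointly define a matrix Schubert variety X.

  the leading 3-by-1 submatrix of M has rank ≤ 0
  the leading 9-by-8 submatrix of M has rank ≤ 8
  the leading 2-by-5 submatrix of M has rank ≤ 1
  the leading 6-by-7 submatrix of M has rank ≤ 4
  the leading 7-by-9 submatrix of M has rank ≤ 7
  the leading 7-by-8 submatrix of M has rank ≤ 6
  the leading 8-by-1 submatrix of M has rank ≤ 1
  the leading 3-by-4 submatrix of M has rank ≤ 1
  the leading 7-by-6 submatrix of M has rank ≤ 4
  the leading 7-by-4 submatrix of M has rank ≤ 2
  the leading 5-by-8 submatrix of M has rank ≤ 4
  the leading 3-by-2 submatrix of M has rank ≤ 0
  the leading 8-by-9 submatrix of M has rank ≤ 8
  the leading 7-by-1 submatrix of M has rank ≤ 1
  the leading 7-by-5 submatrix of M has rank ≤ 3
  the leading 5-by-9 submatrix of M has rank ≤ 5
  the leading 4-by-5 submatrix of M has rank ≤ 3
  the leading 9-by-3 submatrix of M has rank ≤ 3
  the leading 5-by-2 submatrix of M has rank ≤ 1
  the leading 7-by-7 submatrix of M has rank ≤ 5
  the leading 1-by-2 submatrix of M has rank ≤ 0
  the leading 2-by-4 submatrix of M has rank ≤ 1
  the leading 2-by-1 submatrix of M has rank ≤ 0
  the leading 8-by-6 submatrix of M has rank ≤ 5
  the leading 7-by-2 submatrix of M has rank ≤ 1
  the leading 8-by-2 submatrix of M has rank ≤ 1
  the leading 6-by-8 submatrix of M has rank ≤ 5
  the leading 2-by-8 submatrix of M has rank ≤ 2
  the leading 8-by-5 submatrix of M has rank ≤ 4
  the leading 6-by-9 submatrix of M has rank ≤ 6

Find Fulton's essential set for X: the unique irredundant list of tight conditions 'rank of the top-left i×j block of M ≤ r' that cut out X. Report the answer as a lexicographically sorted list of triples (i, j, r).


Computing R[i][j] = min implied NW-rank bound (n=9, 30 conditions):

  R[1]: 0 | 0 | 1 | 1 | 1 | 1 | 1 | 1 | 1
  R[2]: 0 | 0 | 1 | 1 | 1 | 2 | 2 | 2 | 2
  R[3]: 0 | 0 | 1 | 1 | 2 | 3 | 3 | 3 | 3
  R[4]: 1 | 1 | 2 | 2 | 3 | 4 | 4 | 4 | 4
  R[5]: 1 | 1 | 2 | 2 | 3 | 4 | 4 | 4 | 5
  R[6]: 1 | 1 | 2 | 2 | 3 | 4 | 4 | 5 | 6
  R[7]: 1 | 1 | 2 | 2 | 3 | 4 | 5 | 6 | 7
  R[8]: 1 | 1 | 2 | 3 | 4 | 5 | 6 | 7 | 8
  R[9]: 1 | 2 | 3 | 4 | 5 | 6 | 7 | 8 | 9

hence w(1..9) = (3, 6, 5, 1, 9, 8, 7, 4, 2).

ℓ(w)=19; the 7 essential cells (i,j,r):

[(2, 5, 1), (3, 2, 0), (3, 4, 1), (5, 8, 4), (6, 7, 4), (7, 4, 2), (8, 2, 1)]


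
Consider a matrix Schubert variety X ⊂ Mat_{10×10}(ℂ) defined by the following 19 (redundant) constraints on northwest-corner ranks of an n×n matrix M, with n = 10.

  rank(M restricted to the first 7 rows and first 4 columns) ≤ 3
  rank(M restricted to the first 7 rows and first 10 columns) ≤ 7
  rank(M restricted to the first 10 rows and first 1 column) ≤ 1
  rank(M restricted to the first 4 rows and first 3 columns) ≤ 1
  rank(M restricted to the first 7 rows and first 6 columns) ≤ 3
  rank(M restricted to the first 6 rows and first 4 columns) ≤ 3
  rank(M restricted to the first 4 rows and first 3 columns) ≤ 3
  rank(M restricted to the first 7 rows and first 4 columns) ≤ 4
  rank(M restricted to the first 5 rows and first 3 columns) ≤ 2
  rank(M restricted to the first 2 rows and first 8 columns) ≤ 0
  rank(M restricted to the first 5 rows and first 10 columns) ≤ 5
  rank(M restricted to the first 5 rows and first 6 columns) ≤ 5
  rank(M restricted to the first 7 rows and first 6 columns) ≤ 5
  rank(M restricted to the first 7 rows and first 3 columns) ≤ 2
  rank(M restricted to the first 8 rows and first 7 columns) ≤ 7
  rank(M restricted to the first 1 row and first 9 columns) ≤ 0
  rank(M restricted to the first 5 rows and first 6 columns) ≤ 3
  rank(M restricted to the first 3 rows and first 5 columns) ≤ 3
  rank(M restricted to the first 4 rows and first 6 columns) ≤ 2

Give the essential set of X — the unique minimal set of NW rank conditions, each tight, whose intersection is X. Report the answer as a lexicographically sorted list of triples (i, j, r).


The tightest implied rank at each (i,j), from the 19 conditions:

  R[1]: 0 | 0 | 0 | 0 | 0 | 0 | 0 | 0 | 0 | 1
  R[2]: 0 | 0 | 0 | 0 | 0 | 0 | 0 | 0 | 1 | 2
  R[3]: 1 | 1 | 1 | 1 | 1 | 1 | 1 | 1 | 2 | 3
  R[4]: 1 | 1 | 1 | 2 | 2 | 2 | 2 | 2 | 3 | 4
  R[5]: 1 | 2 | 2 | 3 | 3 | 3 | 3 | 3 | 4 | 5
  R[6]: 1 | 2 | 2 | 3 | 3 | 3 | 4 | 4 | 5 | 6
  R[7]: 1 | 2 | 2 | 3 | 3 | 3 | 4 | 5 | 6 | 7
  R[8]: 1 | 2 | 3 | 4 | 4 | 4 | 5 | 6 | 7 | 8
  R[9]: 1 | 2 | 3 | 4 | 5 | 5 | 6 | 7 | 8 | 9
  R[10]: 1 | 2 | 3 | 4 | 5 | 6 | 7 | 8 | 9 | 10

second differences of R give the permutation w = (10, 9, 1, 4, 2, 7, 8, 3, 5, 6).

D(w) has 25 cells with 5 SE-corners; essential set:

[(1, 9, 0), (2, 8, 0), (4, 3, 1), (7, 3, 2), (7, 6, 3)]


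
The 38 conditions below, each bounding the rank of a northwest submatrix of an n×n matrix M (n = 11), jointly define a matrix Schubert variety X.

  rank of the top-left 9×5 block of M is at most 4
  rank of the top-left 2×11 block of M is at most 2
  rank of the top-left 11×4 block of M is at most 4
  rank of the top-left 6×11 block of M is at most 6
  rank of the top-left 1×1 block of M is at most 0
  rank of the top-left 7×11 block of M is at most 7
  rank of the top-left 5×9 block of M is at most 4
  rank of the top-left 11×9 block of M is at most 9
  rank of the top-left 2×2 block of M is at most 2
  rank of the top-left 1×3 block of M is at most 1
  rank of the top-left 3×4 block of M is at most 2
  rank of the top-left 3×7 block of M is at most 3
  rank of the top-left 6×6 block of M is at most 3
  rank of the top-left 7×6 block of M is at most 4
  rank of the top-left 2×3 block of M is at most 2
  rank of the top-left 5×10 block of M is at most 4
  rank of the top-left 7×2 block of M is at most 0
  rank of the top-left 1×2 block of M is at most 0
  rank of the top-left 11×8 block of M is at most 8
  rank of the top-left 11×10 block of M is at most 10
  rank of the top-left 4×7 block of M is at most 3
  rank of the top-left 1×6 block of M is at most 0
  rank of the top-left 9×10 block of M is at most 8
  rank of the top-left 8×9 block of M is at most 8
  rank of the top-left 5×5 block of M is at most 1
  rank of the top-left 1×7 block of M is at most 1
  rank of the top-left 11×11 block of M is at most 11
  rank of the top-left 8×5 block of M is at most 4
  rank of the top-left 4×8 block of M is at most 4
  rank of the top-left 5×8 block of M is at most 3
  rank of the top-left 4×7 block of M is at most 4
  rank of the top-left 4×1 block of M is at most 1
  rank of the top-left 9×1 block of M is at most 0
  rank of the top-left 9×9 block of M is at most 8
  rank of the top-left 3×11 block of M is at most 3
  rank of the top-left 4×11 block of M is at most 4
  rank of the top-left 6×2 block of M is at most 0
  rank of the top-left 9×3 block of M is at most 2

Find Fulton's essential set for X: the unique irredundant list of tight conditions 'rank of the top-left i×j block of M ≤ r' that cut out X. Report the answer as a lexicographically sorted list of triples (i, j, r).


Recovering R(i,j) via the rank-extension bound from the 38 conditions:

  i=1: 0 0 0 0 0 0 1 1 1 1 1
  i=2: 0 0 1 1 1 1 2 2 2 2 2
  i=3: 0 0 1 1 1 2 3 3 3 3 3
  i=4: 0 0 1 1 1 2 3 3 4 4 4
  i=5: 0 0 1 1 1 2 3 3 4 4 5
  i=6: 0 0 1 2 2 3 4 4 5 5 6
  i=7: 0 0 1 2 3 4 5 5 6 6 7
  i=8: 0 1 2 3 4 5 6 6 7 7 8
  i=9: 0 1 2 3 4 5 6 7 8 8 9
  i=10: 1 2 3 4 5 6 7 8 9 9 10
  i=11: 1 2 3 4 5 6 7 8 9 10 11

reading off 1-entries of Δ²R: w = (7, 3, 6, 9, 11, 4, 5, 2, 8, 1, 10).

D(w) has 29 cells with 6 SE-corners; essential set:

[(1, 6, 0), (5, 5, 1), (5, 8, 3), (5, 10, 4), (7, 2, 0), (9, 1, 0)]


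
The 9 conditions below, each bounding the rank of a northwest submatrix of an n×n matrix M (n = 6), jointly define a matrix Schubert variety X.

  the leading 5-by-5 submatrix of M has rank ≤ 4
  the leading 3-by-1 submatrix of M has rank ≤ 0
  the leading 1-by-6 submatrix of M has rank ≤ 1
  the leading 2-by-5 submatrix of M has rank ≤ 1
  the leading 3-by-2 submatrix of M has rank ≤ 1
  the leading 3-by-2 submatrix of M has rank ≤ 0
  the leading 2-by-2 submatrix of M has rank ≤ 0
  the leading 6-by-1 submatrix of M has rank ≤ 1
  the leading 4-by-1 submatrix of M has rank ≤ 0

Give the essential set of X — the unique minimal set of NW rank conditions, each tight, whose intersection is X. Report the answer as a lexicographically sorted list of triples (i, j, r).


Reconstructing r_w from the 9 given conditions:

  row 1: 0  0  1  1  1  1
  row 2: 0  0  1  1  1  2
  row 3: 0  0  1  2  2  3
  row 4: 0  1  2  3  3  4
  row 5: 1  2  3  4  4  5
  row 6: 1  2  3  4  5  6

hence w(1..6) = (3, 6, 4, 2, 1, 5).

3 SE-corners of the 9-cell Rothe diagram give Ess(w):

[(2, 5, 1), (3, 2, 0), (4, 1, 0)]


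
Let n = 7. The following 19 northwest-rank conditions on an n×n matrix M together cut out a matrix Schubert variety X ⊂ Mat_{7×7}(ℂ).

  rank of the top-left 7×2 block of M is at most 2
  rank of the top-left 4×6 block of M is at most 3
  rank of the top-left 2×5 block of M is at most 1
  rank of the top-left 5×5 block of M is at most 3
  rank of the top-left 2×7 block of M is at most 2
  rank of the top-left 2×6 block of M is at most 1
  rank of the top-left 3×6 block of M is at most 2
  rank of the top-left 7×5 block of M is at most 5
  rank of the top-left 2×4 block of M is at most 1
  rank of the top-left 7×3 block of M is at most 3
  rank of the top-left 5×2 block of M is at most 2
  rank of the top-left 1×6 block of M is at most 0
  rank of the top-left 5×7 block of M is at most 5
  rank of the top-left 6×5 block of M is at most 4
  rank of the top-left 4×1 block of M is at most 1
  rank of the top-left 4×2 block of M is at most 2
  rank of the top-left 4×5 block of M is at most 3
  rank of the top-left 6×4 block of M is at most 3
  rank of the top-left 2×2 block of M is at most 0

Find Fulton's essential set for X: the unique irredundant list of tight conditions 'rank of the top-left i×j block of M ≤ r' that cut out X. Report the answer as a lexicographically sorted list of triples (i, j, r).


Reconstructing r_w from the 19 given conditions:

  0 | 0 | 0 | 0 | 0 | 0 | 1
  0 | 0 | 1 | 1 | 1 | 1 | 2
  1 | 1 | 2 | 2 | 2 | 2 | 3
  1 | 2 | 3 | 3 | 3 | 3 | 4
  1 | 2 | 3 | 3 | 3 | 4 | 5
  1 | 2 | 3 | 3 | 4 | 5 | 6
  1 | 2 | 3 | 4 | 5 | 6 | 7

hence w(1..7) = (7, 3, 1, 2, 6, 5, 4).

Fulton essential set (4 of the 11 Rothe cells):

[(1, 6, 0), (2, 2, 0), (5, 5, 3), (6, 4, 3)]


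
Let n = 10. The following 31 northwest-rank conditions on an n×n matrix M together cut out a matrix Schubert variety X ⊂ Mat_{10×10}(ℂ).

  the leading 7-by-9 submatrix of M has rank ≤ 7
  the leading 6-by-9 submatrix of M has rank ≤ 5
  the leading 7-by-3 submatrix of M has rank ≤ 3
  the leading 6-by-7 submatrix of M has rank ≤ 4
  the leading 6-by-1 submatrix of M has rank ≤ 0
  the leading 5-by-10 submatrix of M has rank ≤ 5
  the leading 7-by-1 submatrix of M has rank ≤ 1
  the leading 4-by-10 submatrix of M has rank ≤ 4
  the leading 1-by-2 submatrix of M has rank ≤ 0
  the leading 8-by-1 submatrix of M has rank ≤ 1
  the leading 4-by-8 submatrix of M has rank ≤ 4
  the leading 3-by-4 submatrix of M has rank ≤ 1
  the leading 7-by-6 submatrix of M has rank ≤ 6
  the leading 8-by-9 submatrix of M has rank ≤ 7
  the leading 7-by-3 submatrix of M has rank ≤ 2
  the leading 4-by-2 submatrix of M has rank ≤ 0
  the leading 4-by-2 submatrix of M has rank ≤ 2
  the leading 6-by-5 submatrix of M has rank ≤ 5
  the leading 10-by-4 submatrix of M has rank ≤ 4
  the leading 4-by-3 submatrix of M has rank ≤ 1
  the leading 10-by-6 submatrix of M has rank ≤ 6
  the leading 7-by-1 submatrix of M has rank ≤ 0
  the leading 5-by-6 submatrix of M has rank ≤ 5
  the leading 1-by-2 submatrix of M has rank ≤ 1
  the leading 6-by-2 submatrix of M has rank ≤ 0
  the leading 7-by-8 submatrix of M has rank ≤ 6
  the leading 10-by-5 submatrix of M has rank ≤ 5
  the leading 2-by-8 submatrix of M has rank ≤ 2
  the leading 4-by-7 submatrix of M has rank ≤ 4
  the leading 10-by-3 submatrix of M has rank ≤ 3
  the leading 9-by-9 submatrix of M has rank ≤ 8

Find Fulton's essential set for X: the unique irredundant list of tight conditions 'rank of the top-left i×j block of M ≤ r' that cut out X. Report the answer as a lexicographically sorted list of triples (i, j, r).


Recovering R(i,j) via the rank-extension bound from the 31 conditions:

  i=1: 0 0 1 1 1 1 1 1 1 1
  i=2: 0 0 1 1 2 2 2 2 2 2
  i=3: 0 0 1 1 2 3 3 3 3 3
  i=4: 0 0 1 2 3 4 4 4 4 4
  i=5: 0 0 1 2 3 4 4 5 5 5
  i=6: 0 0 1 2 3 4 4 5 5 6
  i=7: 0 1 2 3 4 5 5 6 6 7
  i=8: 1 2 3 4 5 6 6 7 7 8
  i=9: 1 2 3 4 5 6 7 8 8 9
  i=10: 1 2 3 4 5 6 7 8 9 10

hence w(1..10) = (3, 5, 6, 4, 8, 10, 2, 1, 7, 9).

|D(w)|=18, |Ess(w)|=5:

[(3, 4, 1), (6, 2, 0), (6, 7, 4), (6, 9, 5), (7, 1, 0)]


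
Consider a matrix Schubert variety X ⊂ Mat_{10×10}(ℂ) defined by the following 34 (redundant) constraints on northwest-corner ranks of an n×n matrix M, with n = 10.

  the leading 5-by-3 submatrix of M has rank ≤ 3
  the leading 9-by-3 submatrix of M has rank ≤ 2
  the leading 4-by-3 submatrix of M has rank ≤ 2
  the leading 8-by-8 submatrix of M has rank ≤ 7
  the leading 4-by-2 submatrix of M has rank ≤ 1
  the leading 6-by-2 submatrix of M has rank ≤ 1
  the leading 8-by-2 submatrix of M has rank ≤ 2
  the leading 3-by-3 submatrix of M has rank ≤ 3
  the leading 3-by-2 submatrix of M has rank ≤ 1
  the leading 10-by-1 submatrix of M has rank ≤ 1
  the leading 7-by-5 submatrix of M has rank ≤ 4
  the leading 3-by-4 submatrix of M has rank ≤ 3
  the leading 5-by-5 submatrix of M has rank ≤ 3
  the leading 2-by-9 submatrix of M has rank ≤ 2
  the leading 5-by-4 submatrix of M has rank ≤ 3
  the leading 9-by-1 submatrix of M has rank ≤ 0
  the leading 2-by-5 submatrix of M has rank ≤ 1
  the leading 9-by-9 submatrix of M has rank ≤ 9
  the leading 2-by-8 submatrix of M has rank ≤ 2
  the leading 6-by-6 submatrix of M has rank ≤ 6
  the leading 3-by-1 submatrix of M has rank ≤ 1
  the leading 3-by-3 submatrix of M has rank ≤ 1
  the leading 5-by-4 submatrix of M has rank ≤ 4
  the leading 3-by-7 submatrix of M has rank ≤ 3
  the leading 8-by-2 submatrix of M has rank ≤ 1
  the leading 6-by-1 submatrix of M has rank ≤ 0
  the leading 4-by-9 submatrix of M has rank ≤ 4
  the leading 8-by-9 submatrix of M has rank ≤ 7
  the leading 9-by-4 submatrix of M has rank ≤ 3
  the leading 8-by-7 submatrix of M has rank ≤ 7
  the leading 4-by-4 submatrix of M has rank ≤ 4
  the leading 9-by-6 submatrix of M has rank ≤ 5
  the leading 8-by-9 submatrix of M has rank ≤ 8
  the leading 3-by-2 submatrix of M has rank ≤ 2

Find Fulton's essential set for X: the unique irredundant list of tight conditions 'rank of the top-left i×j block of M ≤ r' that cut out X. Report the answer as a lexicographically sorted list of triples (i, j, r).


Recovering R(i,j) via the rank-extension bound from the 34 conditions:

  i=1: 0 | 1 | 1 | 1 | 1 | 1 | 1 | 1 | 1 | 1
  i=2: 0 | 1 | 1 | 1 | 1 | 2 | 2 | 2 | 2 | 2
  i=3: 0 | 1 | 1 | 2 | 2 | 3 | 3 | 3 | 3 | 3
  i=4: 0 | 1 | 2 | 3 | 3 | 4 | 4 | 4 | 4 | 4
  i=5: 0 | 1 | 2 | 3 | 3 | 4 | 5 | 5 | 5 | 5
  i=6: 0 | 1 | 2 | 3 | 4 | 5 | 6 | 6 | 6 | 6
  i=7: 0 | 1 | 2 | 3 | 4 | 5 | 6 | 7 | 7 | 7
  i=8: 0 | 1 | 2 | 3 | 4 | 5 | 6 | 7 | 7 | 8
  i=9: 0 | 1 | 2 | 3 | 4 | 5 | 6 | 7 | 8 | 9
  i=10: 1 | 2 | 3 | 4 | 5 | 6 | 7 | 8 | 9 | 10

giving w = (2, 6, 4, 3, 7, 5, 8, 10, 9, 1) via Δ²R.

5 SE-corners of the 15-cell Rothe diagram give Ess(w):

[(2, 5, 1), (3, 3, 1), (5, 5, 3), (8, 9, 7), (9, 1, 0)]


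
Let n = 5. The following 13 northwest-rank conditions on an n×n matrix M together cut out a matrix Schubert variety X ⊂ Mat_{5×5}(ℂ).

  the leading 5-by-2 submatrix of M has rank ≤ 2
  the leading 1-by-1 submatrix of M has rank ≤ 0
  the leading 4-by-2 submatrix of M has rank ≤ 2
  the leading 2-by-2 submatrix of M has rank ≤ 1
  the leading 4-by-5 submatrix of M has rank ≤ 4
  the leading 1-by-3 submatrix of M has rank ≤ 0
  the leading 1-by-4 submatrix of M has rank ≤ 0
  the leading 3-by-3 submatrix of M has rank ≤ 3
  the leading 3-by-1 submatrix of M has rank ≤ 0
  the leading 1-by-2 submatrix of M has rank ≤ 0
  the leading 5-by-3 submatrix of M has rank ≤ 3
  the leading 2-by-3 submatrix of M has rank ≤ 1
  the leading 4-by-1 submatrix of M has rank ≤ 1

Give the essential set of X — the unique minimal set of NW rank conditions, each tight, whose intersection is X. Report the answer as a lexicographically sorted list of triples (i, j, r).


Reconstructing r_w from the 13 given conditions:

  i=1: 0 | 0 | 0 | 0 | 1
  i=2: 0 | 1 | 1 | 1 | 2
  i=3: 0 | 1 | 2 | 2 | 3
  i=4: 1 | 2 | 3 | 3 | 4
  i=5: 1 | 2 | 3 | 4 | 5

second differences of R give the permutation w = (5, 2, 3, 1, 4).

ℓ(w)=6; the 2 essential cells (i,j,r):

[(1, 4, 0), (3, 1, 0)]


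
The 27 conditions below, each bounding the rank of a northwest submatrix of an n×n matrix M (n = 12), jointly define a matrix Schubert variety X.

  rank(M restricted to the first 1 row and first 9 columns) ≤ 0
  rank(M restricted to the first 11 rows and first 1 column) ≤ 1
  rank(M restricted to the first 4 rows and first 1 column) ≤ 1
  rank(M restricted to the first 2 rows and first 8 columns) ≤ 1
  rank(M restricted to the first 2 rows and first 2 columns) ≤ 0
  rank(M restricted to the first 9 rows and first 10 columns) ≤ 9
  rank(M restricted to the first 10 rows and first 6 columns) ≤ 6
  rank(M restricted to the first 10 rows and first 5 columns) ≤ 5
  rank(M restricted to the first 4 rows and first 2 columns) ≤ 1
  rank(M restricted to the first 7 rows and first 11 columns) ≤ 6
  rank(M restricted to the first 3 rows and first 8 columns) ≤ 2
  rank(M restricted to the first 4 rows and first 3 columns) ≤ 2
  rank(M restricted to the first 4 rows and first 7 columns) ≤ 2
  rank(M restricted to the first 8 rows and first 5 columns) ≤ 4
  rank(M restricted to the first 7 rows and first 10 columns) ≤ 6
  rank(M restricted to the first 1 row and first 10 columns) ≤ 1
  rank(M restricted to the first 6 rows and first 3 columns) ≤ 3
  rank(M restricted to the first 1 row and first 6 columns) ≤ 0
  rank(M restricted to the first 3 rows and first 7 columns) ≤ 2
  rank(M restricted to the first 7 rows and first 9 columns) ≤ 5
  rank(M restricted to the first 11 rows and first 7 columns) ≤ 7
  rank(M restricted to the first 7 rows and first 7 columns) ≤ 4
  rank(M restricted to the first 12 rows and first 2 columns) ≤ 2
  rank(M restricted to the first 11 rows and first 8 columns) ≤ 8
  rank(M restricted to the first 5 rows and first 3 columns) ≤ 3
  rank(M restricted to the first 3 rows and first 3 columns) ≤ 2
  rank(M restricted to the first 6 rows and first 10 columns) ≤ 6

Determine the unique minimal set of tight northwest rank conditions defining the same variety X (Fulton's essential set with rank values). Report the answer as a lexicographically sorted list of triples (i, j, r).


Propagating the 27 rank bounds to every northwest block:

  R[1]: 0 0 0 0 0 0 0 0 0 1 1 1
  R[2]: 0 0 1 1 1 1 1 1 1 2 2 2
  R[3]: 1 1 2 2 2 2 2 2 2 3 3 3
  R[4]: 1 1 2 2 2 2 2 3 3 4 4 4
  R[5]: 1 2 3 3 3 3 3 4 4 5 5 5
  R[6]: 1 2 3 4 4 4 4 5 5 6 6 6
  R[7]: 1 2 3 4 4 4 4 5 5 6 6 7
  R[8]: 1 2 3 4 4 5 5 6 6 7 7 8
  R[9]: 1 2 3 4 5 6 6 7 7 8 8 9
  R[10]: 1 2 3 4 5 6 7 8 8 9 9 10
  R[11]: 1 2 3 4 5 6 7 8 9 10 10 11
  R[12]: 1 2 3 4 5 6 7 8 9 10 11 12

reading off 1-entries of Δ²R: w = (10, 3, 1, 8, 2, 4, 12, 6, 5, 7, 9, 11).

D(w) has 22 cells with 8 SE-corners; essential set:

[(1, 9, 0), (2, 2, 0), (4, 2, 1), (4, 7, 2), (7, 7, 4), (7, 9, 5), (7, 11, 6), (8, 5, 4)]


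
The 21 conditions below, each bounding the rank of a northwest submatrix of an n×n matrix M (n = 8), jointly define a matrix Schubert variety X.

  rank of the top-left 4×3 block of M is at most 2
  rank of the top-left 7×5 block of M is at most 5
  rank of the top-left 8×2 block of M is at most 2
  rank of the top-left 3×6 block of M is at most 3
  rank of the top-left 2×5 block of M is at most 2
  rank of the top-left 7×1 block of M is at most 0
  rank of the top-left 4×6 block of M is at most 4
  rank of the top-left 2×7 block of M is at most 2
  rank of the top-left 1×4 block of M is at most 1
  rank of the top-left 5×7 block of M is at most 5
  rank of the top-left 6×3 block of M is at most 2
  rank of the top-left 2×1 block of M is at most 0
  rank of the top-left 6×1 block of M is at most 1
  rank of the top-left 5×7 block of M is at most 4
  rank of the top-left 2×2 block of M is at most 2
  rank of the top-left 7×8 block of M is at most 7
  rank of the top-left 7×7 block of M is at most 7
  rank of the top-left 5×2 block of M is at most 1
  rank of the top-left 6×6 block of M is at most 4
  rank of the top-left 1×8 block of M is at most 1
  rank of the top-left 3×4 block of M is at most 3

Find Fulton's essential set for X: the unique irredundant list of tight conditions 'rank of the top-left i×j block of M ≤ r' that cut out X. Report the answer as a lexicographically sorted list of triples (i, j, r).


Recovering R(i,j) via the rank-extension bound from the 21 conditions:

  R[1]: 0, 1, 1, 1, 1, 1, 1, 1
  R[2]: 0, 1, 2, 2, 2, 2, 2, 2
  R[3]: 0, 1, 2, 3, 3, 3, 3, 3
  R[4]: 0, 1, 2, 3, 4, 4, 4, 4
  R[5]: 0, 1, 2, 3, 4, 4, 4, 5
  R[6]: 0, 1, 2, 3, 4, 4, 5, 6
  R[7]: 0, 1, 2, 3, 4, 5, 6, 7
  R[8]: 1, 2, 3, 4, 5, 6, 7, 8

giving w = (2, 3, 4, 5, 8, 7, 6, 1) via Δ²R.

|D(w)|=10, |Ess(w)|=3:

[(5, 7, 4), (6, 6, 4), (7, 1, 0)]


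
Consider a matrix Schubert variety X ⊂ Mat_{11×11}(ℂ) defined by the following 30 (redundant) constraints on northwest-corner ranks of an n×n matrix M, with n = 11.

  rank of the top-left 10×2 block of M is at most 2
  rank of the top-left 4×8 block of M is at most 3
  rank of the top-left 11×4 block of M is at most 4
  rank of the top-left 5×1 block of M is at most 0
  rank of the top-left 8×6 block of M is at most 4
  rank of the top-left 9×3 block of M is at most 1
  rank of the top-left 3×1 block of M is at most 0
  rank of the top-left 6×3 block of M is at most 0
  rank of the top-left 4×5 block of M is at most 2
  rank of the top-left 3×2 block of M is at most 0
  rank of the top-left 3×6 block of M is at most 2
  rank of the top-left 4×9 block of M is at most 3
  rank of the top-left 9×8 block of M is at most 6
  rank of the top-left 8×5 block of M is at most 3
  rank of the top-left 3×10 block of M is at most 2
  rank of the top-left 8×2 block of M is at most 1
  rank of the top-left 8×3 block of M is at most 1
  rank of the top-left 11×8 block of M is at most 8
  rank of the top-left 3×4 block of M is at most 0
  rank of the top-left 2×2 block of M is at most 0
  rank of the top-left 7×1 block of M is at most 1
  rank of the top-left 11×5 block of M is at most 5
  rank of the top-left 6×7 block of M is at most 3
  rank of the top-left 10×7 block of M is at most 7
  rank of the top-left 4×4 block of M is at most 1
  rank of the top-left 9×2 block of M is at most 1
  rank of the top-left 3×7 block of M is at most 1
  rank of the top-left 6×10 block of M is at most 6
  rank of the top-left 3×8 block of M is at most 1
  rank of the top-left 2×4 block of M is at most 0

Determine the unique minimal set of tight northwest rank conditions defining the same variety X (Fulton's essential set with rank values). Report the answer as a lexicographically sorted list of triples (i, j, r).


The tightest implied rank at each (i,j), from the 30 conditions:

  0  0  0  0  1  1  1  1  1  1  1
  0  0  0  0  1  1  1  1  2  2  2
  0  0  0  0  1  1  1  1  2  2  3
  0  0  0  1  2  2  2  2  3  3  4
  0  0  0  1  2  3  3  3  4  4  5
  0  0  0  1  2  3  3  4  5  5  6
  1  1  1  2  3  4  4  5  6  6  7
  1  1  1  2  3  4  5  6  7  7  8
  1  1  1  2  3  4  5  6  7  8  9
  1  2  2  3  4  5  6  7  8  9  10
  1  2  3  4  5  6  7  8  9  10  11

reading off 1-entries of Δ²R: w = (5, 9, 11, 4, 6, 8, 1, 7, 10, 2, 3).

|D(w)|=33, |Ess(w)|=6:

[(3, 4, 0), (3, 8, 1), (3, 10, 2), (6, 3, 0), (6, 7, 3), (9, 3, 1)]


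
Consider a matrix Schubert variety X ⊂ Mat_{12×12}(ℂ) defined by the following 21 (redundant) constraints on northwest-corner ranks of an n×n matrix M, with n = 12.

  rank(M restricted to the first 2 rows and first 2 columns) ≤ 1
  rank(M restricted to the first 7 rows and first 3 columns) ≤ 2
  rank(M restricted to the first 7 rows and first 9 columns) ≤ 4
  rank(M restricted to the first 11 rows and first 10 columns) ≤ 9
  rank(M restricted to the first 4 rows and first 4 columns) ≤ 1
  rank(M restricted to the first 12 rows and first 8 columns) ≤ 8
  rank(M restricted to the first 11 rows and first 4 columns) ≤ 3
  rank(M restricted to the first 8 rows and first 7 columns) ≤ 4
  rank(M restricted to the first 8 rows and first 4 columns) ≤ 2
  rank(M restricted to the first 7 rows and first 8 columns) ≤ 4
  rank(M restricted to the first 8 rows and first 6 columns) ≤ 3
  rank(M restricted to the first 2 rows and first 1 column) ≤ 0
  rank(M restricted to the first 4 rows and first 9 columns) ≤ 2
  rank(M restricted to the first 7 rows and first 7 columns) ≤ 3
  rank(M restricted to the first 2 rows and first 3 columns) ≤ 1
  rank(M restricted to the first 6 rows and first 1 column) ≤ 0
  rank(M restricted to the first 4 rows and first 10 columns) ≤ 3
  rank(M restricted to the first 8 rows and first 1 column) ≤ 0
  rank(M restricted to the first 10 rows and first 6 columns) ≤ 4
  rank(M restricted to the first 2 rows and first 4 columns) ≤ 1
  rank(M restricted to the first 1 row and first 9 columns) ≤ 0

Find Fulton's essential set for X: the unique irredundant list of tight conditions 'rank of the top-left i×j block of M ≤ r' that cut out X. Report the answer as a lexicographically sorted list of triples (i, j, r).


Propagating the 21 rank bounds to every northwest block:

  i=1: 0, 0, 0, 0, 0, 0, 0, 0, 0, 1, 1, 1
  i=2: 0, 1, 1, 1, 1, 1, 1, 1, 1, 2, 2, 2
  i=3: 0, 1, 1, 1, 2, 2, 2, 2, 2, 3, 3, 3
  i=4: 0, 1, 1, 1, 2, 2, 2, 2, 2, 3, 4, 4
  i=5: 0, 1, 2, 2, 3, 3, 3, 3, 3, 4, 5, 5
  i=6: 0, 1, 2, 2, 3, 3, 3, 4, 4, 5, 6, 6
  i=7: 0, 1, 2, 2, 3, 3, 3, 4, 4, 5, 6, 7
  i=8: 0, 1, 2, 2, 3, 3, 4, 5, 5, 6, 7, 8
  i=9: 1, 2, 3, 3, 4, 4, 5, 6, 6, 7, 8, 9
  i=10: 1, 2, 3, 3, 4, 4, 5, 6, 7, 8, 9, 10
  i=11: 1, 2, 3, 3, 4, 5, 6, 7, 8, 9, 10, 11
  i=12: 1, 2, 3, 4, 5, 6, 7, 8, 9, 10, 11, 12

giving w = (10, 2, 5, 11, 3, 8, 12, 7, 1, 9, 6, 4) via Δ²R.

10 SE-corners of the 36-cell Rothe diagram give Ess(w):

[(1, 9, 0), (4, 4, 1), (4, 9, 2), (7, 7, 3), (7, 9, 4), (8, 1, 0), (8, 4, 2), (8, 6, 3), (10, 6, 4), (11, 4, 3)]


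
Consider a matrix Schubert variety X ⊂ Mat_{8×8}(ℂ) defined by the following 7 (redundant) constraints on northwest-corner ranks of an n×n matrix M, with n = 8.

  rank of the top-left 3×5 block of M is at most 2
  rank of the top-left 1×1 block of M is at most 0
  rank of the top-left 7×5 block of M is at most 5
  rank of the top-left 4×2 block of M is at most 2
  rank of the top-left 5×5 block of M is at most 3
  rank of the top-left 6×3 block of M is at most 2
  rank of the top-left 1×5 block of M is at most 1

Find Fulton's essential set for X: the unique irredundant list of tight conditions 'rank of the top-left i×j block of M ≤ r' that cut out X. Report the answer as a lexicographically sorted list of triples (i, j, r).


Reconstructing r_w from the 7 given conditions:

  R[1]: 0  1  1  1  1  1  1  1
  R[2]: 1  2  2  2  2  2  2  2
  R[3]: 1  2  2  2  2  3  3  3
  R[4]: 1  2  2  3  3  4  4  4
  R[5]: 1  2  2  3  3  4  5  5
  R[6]: 1  2  2  3  4  5  6  6
  R[7]: 1  2  3  4  5  6  7  7
  R[8]: 1  2  3  4  5  6  7  8

second differences of R give the permutation w = (2, 1, 6, 4, 7, 5, 3, 8).

ℓ(w)=8; the 4 essential cells (i,j,r):

[(1, 1, 0), (3, 5, 2), (5, 5, 3), (6, 3, 2)]


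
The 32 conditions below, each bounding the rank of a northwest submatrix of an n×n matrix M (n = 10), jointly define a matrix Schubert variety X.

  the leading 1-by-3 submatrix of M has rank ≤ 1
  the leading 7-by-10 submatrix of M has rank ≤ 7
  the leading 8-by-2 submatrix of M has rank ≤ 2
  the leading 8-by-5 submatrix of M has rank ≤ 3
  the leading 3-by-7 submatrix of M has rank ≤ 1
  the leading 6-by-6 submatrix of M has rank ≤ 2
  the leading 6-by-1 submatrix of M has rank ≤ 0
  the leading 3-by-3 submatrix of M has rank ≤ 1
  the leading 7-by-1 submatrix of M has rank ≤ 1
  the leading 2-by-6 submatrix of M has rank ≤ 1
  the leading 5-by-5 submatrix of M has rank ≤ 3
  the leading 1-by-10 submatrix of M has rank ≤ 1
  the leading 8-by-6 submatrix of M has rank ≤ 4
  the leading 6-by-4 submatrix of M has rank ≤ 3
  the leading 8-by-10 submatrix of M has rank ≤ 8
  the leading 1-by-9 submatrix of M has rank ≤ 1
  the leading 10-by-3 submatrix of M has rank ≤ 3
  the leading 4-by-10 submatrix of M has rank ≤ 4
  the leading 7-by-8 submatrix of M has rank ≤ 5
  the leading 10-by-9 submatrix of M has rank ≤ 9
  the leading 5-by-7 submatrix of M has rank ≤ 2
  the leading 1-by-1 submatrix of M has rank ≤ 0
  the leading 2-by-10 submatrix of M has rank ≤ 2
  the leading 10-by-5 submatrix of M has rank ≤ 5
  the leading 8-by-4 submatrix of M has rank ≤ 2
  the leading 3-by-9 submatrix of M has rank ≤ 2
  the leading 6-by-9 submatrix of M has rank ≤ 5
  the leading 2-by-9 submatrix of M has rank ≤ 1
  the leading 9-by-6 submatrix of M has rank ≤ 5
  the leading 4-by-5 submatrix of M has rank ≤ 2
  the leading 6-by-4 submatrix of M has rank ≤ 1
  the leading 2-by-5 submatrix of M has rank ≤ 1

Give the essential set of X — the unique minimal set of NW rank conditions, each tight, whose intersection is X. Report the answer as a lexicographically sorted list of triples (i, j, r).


Propagating the 32 rank bounds to every northwest block:

  i=1: 0 1 1 1 1 1 1 1 1 1
  i=2: 0 1 1 1 1 1 1 1 1 2
  i=3: 0 1 1 1 1 1 1 2 2 3
  i=4: 0 1 1 1 2 2 2 3 3 4
  i=5: 0 1 1 1 2 2 2 3 4 5
  i=6: 0 1 1 1 2 2 3 4 5 6
  i=7: 1 2 2 2 3 3 4 5 6 7
  i=8: 1 2 2 2 3 4 5 6 7 8
  i=9: 1 2 3 3 4 5 6 7 8 9
  i=10: 1 2 3 4 5 6 7 8 9 10

hence w(1..10) = (2, 10, 8, 5, 9, 7, 1, 6, 3, 4).

Fulton essential set (7 of the 29 Rothe cells):

[(2, 9, 1), (3, 7, 1), (5, 7, 2), (6, 1, 0), (6, 4, 1), (6, 6, 2), (8, 4, 2)]


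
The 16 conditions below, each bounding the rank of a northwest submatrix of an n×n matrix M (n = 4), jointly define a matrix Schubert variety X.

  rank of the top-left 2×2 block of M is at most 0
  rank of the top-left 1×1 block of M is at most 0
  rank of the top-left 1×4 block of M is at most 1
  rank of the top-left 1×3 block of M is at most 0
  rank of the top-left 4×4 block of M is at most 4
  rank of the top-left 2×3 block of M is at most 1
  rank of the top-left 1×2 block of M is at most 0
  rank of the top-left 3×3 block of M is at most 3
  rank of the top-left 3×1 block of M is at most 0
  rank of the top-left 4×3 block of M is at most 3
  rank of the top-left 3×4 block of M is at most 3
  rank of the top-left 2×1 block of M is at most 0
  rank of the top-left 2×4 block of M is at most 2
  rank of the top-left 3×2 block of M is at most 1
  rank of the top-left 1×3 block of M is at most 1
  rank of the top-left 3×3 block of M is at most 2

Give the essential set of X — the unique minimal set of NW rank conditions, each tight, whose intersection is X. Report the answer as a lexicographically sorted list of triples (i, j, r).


The tightest implied rank at each (i,j), from the 16 conditions:

  R[1]: 0 0 0 1
  R[2]: 0 0 1 2
  R[3]: 0 1 2 3
  R[4]: 1 2 3 4

reading off 1-entries of Δ²R: w = (4, 3, 2, 1).

Rothe diagram D(w) (6 cells), 3 SE-corners (essential conditions):

[(1, 3, 0), (2, 2, 0), (3, 1, 0)]


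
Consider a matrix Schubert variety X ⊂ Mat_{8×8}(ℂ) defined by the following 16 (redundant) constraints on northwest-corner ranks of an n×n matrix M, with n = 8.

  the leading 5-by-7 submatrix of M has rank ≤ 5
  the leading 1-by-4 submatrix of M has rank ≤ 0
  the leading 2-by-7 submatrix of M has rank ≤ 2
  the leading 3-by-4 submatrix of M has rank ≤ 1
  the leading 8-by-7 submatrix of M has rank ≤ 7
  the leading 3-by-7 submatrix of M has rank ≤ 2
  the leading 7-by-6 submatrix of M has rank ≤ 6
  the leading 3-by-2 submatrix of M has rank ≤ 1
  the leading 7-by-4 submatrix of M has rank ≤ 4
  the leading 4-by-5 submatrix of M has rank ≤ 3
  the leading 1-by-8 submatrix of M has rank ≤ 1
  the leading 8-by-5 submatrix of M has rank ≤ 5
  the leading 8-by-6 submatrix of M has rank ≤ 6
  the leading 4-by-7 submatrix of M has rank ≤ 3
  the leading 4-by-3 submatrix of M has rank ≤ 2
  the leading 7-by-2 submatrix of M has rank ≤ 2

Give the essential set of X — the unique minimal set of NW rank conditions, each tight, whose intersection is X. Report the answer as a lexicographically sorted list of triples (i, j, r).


Rank table r_w(8×8) implied by the 16 constraints:

  0 0 0 0 1 1 1 1
  1 1 1 1 2 2 2 2
  1 1 1 1 2 2 2 3
  1 2 2 2 3 3 3 4
  1 2 3 3 4 4 4 5
  1 2 3 4 5 5 5 6
  1 2 3 4 5 6 6 7
  1 2 3 4 5 6 7 8

so w = (5, 1, 8, 2, 3, 4, 6, 7).

3 SE-corners of the 9-cell Rothe diagram give Ess(w):

[(1, 4, 0), (3, 4, 1), (3, 7, 2)]


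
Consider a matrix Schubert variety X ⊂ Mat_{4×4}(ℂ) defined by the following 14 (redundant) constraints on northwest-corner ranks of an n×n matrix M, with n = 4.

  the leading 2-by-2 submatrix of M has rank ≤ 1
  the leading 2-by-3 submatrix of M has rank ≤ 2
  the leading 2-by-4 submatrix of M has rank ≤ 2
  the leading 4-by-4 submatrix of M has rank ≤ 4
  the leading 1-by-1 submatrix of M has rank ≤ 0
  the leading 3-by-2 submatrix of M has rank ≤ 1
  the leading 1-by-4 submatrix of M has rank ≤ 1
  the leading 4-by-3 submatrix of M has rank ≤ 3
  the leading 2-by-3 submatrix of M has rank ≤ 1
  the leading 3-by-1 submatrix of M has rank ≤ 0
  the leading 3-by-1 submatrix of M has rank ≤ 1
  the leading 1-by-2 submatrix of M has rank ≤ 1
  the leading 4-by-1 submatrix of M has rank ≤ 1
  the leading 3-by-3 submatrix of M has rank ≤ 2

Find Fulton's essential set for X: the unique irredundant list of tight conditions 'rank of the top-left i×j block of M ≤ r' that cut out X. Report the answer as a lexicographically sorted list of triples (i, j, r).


Rank table r_w(4×4) implied by the 14 constraints:

  R[1]: 0  1  1  1
  R[2]: 0  1  1  2
  R[3]: 0  1  2  3
  R[4]: 1  2  3  4

so w = (2, 4, 3, 1).

Rothe diagram D(w) (4 cells), 2 SE-corners (essential conditions):

[(2, 3, 1), (3, 1, 0)]


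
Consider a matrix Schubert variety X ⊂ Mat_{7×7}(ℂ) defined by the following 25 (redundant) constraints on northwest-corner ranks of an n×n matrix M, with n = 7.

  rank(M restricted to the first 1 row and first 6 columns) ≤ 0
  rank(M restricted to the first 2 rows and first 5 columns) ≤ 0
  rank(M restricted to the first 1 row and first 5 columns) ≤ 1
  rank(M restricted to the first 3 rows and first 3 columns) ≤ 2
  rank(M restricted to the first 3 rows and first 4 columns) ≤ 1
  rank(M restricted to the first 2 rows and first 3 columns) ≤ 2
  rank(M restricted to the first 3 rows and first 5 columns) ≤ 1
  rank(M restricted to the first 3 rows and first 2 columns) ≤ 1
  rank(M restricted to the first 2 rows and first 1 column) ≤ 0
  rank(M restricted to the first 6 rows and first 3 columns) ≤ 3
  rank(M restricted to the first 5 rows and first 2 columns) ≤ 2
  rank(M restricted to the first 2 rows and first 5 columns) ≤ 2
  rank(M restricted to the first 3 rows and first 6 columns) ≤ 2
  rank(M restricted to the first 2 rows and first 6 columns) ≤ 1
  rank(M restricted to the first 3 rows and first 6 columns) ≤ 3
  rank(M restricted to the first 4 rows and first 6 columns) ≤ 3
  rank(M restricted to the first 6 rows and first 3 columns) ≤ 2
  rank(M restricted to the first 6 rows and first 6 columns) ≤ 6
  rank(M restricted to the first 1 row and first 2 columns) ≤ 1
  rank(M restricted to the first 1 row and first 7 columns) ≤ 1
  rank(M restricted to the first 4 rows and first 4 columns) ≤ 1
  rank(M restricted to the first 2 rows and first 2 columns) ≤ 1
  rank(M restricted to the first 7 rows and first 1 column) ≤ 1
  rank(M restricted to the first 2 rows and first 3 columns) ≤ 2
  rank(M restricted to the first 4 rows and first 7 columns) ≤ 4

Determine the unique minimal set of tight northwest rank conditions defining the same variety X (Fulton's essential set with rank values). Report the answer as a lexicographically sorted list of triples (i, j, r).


Computing R[i][j] = min implied NW-rank bound (n=7, 25 conditions):

  0 | 0 | 0 | 0 | 0 | 0 | 1
  0 | 0 | 0 | 0 | 0 | 1 | 2
  1 | 1 | 1 | 1 | 1 | 2 | 3
  1 | 1 | 1 | 1 | 2 | 3 | 4
  1 | 2 | 2 | 2 | 3 | 4 | 5
  1 | 2 | 2 | 3 | 4 | 5 | 6
  1 | 2 | 3 | 4 | 5 | 6 | 7

the unique w with this rank table is (7, 6, 1, 5, 2, 4, 3).

ℓ(w)=15; the 4 essential cells (i,j,r):

[(1, 6, 0), (2, 5, 0), (4, 4, 1), (6, 3, 2)]


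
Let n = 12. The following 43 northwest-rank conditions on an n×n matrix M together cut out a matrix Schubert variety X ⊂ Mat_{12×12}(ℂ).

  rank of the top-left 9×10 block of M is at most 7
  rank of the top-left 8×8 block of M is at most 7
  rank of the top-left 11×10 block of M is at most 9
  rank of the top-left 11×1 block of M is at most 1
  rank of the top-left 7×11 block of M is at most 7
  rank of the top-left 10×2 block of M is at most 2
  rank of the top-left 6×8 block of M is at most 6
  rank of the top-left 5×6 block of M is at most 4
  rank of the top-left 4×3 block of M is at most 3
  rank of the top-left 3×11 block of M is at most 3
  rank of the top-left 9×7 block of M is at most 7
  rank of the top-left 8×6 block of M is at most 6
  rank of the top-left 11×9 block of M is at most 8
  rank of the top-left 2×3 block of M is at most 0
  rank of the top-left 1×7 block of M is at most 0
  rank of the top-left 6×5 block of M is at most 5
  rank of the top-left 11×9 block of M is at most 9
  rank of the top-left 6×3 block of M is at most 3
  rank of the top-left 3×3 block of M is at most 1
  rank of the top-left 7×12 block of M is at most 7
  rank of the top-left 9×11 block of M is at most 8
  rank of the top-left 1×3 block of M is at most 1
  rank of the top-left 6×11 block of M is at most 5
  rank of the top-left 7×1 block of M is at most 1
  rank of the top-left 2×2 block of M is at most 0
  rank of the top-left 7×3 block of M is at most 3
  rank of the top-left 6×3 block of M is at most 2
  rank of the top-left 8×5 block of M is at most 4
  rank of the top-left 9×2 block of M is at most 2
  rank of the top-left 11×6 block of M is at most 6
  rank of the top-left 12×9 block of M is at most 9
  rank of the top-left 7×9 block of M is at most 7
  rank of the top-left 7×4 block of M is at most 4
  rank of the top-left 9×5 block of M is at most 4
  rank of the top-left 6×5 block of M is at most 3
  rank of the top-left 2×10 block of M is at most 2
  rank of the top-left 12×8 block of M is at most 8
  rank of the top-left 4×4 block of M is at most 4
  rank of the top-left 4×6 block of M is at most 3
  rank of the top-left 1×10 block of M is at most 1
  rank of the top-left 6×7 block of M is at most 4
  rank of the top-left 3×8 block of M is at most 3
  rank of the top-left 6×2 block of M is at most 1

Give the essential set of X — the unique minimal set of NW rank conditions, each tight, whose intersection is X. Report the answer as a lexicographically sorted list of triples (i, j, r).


Reconstructing r_w from the 43 given conditions:

  R[1]: 0 | 0 | 0 | 0 | 0 | 0 | 0 | 1 | 1 | 1 | 1 | 1
  R[2]: 0 | 0 | 0 | 1 | 1 | 1 | 1 | 2 | 2 | 2 | 2 | 2
  R[3]: 1 | 1 | 1 | 2 | 2 | 2 | 2 | 3 | 3 | 3 | 3 | 3
  R[4]: 1 | 1 | 2 | 3 | 3 | 3 | 3 | 4 | 4 | 4 | 4 | 4
  R[5]: 1 | 1 | 2 | 3 | 3 | 4 | 4 | 5 | 5 | 5 | 5 | 5
  R[6]: 1 | 1 | 2 | 3 | 3 | 4 | 4 | 5 | 5 | 5 | 5 | 6
  R[7]: 1 | 2 | 3 | 4 | 4 | 5 | 5 | 6 | 6 | 6 | 6 | 7
  R[8]: 1 | 2 | 3 | 4 | 4 | 5 | 6 | 7 | 7 | 7 | 7 | 8
  R[9]: 1 | 2 | 3 | 4 | 4 | 5 | 6 | 7 | 7 | 7 | 8 | 9
  R[10]: 1 | 2 | 3 | 4 | 5 | 6 | 7 | 8 | 8 | 8 | 9 | 10
  R[11]: 1 | 2 | 3 | 4 | 5 | 6 | 7 | 8 | 8 | 9 | 10 | 11
  R[12]: 1 | 2 | 3 | 4 | 5 | 6 | 7 | 8 | 9 | 10 | 11 | 12

hence w(1..12) = (8, 4, 1, 3, 6, 12, 2, 7, 11, 5, 10, 9).

9 SE-corners of the 24-cell Rothe diagram give Ess(w):

[(1, 7, 0), (2, 3, 0), (6, 2, 1), (6, 5, 3), (6, 7, 4), (6, 11, 5), (9, 5, 4), (9, 10, 7), (11, 9, 8)]
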